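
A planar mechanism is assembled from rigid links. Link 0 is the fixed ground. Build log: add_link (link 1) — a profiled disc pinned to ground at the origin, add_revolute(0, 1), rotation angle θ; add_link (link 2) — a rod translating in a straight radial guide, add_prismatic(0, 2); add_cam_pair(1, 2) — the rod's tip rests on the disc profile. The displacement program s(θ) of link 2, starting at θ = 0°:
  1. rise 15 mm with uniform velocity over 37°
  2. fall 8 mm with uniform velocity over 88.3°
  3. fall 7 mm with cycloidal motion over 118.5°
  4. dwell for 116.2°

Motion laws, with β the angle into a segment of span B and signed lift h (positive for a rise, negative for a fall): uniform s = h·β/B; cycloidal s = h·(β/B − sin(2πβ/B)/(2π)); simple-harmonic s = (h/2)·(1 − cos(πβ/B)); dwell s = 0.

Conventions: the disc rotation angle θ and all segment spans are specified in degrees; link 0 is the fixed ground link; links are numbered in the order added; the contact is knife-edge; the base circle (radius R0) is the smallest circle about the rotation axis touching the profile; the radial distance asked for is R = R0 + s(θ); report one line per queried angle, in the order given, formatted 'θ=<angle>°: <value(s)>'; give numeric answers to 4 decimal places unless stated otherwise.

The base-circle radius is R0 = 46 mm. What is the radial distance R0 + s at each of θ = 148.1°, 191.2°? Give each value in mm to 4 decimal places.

seg 1 [0°–37°] uniform, h=15: full span → s += 15 → s = 15.0000
seg 2 [37°–125.3°] uniform, h=-8: full span → s += -8 → s = 7.0000
seg 3 [125.3°–243.8°] cycloidal, h=-7: θ=148.1° here. β=22.8, B=118.5. -7·(0.1924 − sin(2π·0.1924)/(2π)) = -0.3049 → s = 6.6951
seg 3 [125.3°–243.8°] cycloidal, h=-7: θ=191.2° here. β=65.9, B=118.5. -7·(0.5561 − sin(2π·0.5561)/(2π)) = -4.2776 → s = 2.7224
θ=148.1°: R = R0 + s = 46 + 6.6951 = 52.6951
θ=191.2°: R = R0 + s = 46 + 2.7224 = 48.7224

θ=148.1°: 52.6951
θ=191.2°: 48.7224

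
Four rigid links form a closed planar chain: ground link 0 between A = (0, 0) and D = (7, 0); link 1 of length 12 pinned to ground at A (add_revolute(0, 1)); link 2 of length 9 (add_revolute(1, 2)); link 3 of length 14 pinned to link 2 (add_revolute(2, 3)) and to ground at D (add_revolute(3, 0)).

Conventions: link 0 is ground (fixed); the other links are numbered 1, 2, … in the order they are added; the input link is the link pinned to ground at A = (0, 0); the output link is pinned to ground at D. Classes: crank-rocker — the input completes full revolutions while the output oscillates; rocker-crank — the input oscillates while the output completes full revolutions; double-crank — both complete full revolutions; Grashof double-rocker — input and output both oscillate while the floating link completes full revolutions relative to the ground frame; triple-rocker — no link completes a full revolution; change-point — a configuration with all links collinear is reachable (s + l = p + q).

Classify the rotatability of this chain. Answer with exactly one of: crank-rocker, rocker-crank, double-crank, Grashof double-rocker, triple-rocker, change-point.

lengths: ground=7, input=12, coupler=9, output=14
sorted: s=7 (shortest), l=14 (longest), p+q=21
s + l = 21 vs p + q = 21
s + l = p + q → change-point (collinear configuration reachable)

change-point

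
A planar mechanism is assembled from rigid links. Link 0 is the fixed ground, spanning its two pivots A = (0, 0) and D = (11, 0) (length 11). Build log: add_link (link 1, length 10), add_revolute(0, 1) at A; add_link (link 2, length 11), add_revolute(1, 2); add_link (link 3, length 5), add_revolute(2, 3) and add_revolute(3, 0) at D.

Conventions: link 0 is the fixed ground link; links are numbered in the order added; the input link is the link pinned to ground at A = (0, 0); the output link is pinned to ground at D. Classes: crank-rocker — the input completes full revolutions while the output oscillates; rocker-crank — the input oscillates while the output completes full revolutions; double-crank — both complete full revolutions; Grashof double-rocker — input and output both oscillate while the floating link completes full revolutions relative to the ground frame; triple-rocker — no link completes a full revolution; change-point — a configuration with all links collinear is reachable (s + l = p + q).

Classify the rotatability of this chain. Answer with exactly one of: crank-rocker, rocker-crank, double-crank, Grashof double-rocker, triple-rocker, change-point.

lengths: ground=11, input=10, coupler=11, output=5
sorted: s=5 (shortest), l=11 (longest), p+q=21
s + l = 16 vs p + q = 21
s + l < p + q (Grashof) with shortest = output link → rocker-crank

rocker-crank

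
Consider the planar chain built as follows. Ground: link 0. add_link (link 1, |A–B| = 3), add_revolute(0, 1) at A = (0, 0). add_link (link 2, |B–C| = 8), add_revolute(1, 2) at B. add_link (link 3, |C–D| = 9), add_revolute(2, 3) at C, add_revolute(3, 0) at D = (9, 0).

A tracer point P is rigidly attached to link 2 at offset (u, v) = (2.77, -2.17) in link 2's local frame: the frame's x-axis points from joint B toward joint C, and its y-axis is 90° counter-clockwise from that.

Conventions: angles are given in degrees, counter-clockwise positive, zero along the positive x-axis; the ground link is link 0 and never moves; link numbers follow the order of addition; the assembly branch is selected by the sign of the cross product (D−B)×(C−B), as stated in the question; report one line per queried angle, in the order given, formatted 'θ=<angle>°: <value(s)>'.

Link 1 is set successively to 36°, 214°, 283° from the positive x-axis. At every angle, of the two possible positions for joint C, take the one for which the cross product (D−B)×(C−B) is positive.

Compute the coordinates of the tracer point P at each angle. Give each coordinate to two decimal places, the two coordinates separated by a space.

A=(0,0), D=(9.00,0)
θ=36°: B = A + 3.00·(cos36°, sin36°) = (2.4271, 1.7634)
θ=36°: |BD| = 6.8054
θ=36°: circle(B,8.00) ∩ circle(D,9.00): a=2.1537, h=7.7047
θ=36°:   candidates: C₊=(6.5035,8.6468) cross=52.433; C₋=(2.5108,-6.2362) cross=-52.433
θ=36°:   branch + wants cross > 0 → take C=(6.5035,8.6468) (cross=52.433)
θ=36°: ex = (C−B)/|BC| = (0.5096,0.8604); ey = (-0.8604,0.5096)
θ=36°: P = B + 2.77·ex + -2.17·ey = (5.7057,3.0410)
θ=214°: B = A + 3.00·(cos214°, sin214°) = (-2.4871, -1.6776)
θ=214°: |BD| = 11.6090
θ=214°: circle(B,8.00) ∩ circle(D,9.00): a=5.0723, h=6.1864
θ=214°:   candidates: C₊=(1.6380,5.1769) cross=71.818; C₋=(3.4259,-7.0661) cross=-71.818
θ=214°:   branch + wants cross > 0 → take C=(1.6380,5.1769) (cross=71.818)
θ=214°: ex = (C−B)/|BC| = (0.5156,0.8568); ey = (-0.8568,0.5156)
θ=214°: P = B + 2.77·ex + -2.17·ey = (0.8005,-0.4231)
θ=283°: B = A + 3.00·(cos283°, sin283°) = (0.6749, -2.9231)
θ=283°: |BD| = 8.8234
θ=283°: circle(B,8.00) ∩ circle(D,9.00): a=3.4484, h=7.2186
θ=283°:   candidates: C₊=(1.5370,5.0303) cross=63.693; C₋=(6.3199,-8.5917) cross=-63.693
θ=283°:   branch + wants cross > 0 → take C=(1.5370,5.0303) (cross=63.693)
θ=283°: ex = (C−B)/|BC| = (0.1078,0.9942); ey = (-0.9942,0.1078)
θ=283°: P = B + 2.77·ex + -2.17·ey = (3.1307,-0.4031)

θ=36°: 5.71 3.04
θ=214°: 0.80 -0.42
θ=283°: 3.13 -0.40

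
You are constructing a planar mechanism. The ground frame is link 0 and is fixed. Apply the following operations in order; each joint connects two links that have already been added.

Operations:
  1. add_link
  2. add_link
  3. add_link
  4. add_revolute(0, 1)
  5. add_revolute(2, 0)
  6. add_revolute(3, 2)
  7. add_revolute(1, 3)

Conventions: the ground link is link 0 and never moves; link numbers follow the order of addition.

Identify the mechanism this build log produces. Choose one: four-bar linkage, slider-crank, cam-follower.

links: 4 (incl. ground); joints: 4 revolute, 0 prismatic, 0 higher (cam) pair, forming one closed loop
4 links in a single 4R loop → four-bar linkage

four-bar linkage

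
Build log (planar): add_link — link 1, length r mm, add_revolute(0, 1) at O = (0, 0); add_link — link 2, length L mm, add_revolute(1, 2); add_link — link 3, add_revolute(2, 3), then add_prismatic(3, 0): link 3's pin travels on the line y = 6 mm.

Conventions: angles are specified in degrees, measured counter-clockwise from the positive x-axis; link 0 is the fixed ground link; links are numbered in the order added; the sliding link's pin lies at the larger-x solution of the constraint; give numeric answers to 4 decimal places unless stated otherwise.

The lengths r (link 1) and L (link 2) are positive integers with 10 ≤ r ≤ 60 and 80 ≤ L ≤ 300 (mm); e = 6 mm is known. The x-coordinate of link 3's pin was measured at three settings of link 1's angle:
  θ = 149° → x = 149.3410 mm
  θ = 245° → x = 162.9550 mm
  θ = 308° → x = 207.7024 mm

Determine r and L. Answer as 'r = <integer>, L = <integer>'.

constraint per measurement: (x − r cos θ)² + (r sin θ − e)² = L²
subtracting the θ₁ and θ₂ equations cancels the r² and L² terms:
r = (x₁² − x₂²) / (2[(x₁cos θ₁ + e sin θ₁) − (x₂cos θ₂ + e sin θ₂)]) = 41.9999 → r = 42
L² = (x₁ − r cos θ₁)² + (r sin θ₁ − e)² = 34596.0137 → L = 186.0000 → L = 186
check at θ₃=308°: x = 207.7024 (printed 207.7024) ✓

r = 42, L = 186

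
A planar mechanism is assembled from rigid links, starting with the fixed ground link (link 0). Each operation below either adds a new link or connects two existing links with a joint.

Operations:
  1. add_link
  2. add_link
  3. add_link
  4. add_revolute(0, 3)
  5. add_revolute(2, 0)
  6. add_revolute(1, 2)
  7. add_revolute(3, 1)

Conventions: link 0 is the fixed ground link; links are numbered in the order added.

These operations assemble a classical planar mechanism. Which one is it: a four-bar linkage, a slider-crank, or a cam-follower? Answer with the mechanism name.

links: 4 (incl. ground); joints: 4 revolute, 0 prismatic, 0 higher (cam) pair, forming one closed loop
4 links in a single 4R loop → four-bar linkage

four-bar linkage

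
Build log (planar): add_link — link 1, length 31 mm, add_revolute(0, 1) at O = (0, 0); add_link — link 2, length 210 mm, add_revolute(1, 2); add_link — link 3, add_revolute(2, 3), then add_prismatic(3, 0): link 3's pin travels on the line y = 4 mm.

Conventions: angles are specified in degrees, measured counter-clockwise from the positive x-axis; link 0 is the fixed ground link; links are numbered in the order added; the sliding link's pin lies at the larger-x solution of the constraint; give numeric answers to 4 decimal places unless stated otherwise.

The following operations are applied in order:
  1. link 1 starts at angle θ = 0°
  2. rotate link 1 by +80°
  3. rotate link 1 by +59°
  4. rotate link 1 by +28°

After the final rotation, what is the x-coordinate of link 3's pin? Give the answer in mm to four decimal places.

geometry: r = 31 mm, L = 210 mm, e = 4 mm; θ starts at 0°
rotate link 1 by +80°: θ ← 0° +80° = 80°
rotate link 1 by +59°: θ ← 80° +59° = 139°
rotate link 1 by +28°: θ ← 139° +28° = 167°
crank pin P = (r cos θ, r sin θ) = (-30.205472, 6.973483)
h = r sin θ − e = 6.973483 − 4 = 2.973483
x = r cos θ + √(L² − h²) = -30.205472 + 209.978948 = 179.773476

179.7735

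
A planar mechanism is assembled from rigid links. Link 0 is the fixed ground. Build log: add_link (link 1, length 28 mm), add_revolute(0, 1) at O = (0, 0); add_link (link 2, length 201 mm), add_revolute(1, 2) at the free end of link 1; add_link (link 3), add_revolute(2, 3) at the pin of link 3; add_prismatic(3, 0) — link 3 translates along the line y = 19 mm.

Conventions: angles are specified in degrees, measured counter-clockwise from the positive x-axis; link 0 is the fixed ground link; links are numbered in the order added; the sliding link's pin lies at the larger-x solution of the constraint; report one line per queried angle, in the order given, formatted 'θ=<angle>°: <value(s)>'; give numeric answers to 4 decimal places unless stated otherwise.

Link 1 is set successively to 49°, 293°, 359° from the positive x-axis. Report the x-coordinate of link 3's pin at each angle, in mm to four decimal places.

geometry: r = 28 mm, L = 201 mm, e = 19 mm
θ=49°: crank pin P = (r cos θ, r sin θ) = (18.369653, 21.131868)
θ=49°: h = r sin θ − e = 21.131868 − 19 = 2.131868
θ=49°: x = r cos θ + √(L² − h²) = 18.369653 + 200.988694 = 219.358347
θ=293°: crank pin P = (r cos θ, r sin θ) = (10.940472, -25.774136)
θ=293°: h = r sin θ − e = -25.774136 − 19 = -44.774136
θ=293°: x = r cos θ + √(L² − h²) = 10.940472 + 195.949679 = 206.890151
θ=359°: crank pin P = (r cos θ, r sin θ) = (27.995735, -0.488667)
θ=359°: h = r sin θ − e = -0.488667 − 19 = -19.488667
θ=359°: x = r cos θ + √(L² − h²) = 27.995735 + 200.052973 = 228.048708

θ=49°: 219.3583
θ=293°: 206.8902
θ=359°: 228.0487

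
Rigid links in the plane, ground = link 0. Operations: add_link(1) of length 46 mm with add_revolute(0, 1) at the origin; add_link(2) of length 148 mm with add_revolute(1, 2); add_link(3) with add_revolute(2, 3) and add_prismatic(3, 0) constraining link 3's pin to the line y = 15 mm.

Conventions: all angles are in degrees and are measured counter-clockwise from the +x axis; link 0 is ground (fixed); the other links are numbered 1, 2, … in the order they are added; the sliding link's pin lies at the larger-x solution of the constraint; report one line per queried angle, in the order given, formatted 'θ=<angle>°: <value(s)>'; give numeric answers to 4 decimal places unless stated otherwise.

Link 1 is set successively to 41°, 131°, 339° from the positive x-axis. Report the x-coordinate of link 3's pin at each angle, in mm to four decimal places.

geometry: r = 46 mm, L = 148 mm, e = 15 mm
θ=41°: crank pin P = (r cos θ, r sin θ) = (34.716641, 30.178715)
θ=41°: h = r sin θ − e = 30.178715 − 15 = 15.178715
θ=41°: x = r cos θ + √(L² − h²) = 34.716641 + 147.219586 = 181.936227
θ=131°: crank pin P = (r cos θ, r sin θ) = (-30.178715, 34.716641)
θ=131°: h = r sin θ − e = 34.716641 − 15 = 19.716641
θ=131°: x = r cos θ + √(L² − h²) = -30.178715 + 146.680790 = 116.502074
θ=339°: crank pin P = (r cos θ, r sin θ) = (42.944700, -16.484926)
θ=339°: h = r sin θ − e = -16.484926 − 15 = -31.484926
θ=339°: x = r cos θ + √(L² − h²) = 42.944700 + 144.612238 = 187.556938

θ=41°: 181.9362
θ=131°: 116.5021
θ=339°: 187.5569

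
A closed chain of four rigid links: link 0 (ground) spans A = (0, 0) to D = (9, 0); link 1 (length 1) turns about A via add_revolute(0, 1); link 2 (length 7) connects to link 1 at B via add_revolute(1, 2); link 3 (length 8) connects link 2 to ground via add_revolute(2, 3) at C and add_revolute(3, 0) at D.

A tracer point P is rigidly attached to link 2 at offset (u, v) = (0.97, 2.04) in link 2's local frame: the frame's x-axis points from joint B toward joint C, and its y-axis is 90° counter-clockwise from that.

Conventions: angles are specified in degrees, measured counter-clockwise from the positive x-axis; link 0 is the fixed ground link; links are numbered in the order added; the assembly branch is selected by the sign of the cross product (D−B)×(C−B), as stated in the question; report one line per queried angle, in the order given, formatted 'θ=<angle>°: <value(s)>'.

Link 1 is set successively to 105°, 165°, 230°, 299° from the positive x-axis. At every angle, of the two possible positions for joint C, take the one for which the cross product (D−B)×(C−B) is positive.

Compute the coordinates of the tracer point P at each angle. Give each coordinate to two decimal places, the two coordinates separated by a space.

A=(0,0), D=(9.00,0)
θ=105°: B = A + 1.00·(cos105°, sin105°) = (-0.2588, 0.9659)
θ=105°: |BD| = 9.3091
θ=105°: circle(B,7.00) ∩ circle(D,8.00): a=3.8489, h=5.8469
θ=105°:   candidates: C₊=(4.1760,6.3819) cross=54.429; C₋=(2.9626,-5.2488) cross=-54.429
θ=105°:   branch + wants cross > 0 → take C=(4.1760,6.3819) (cross=54.429)
θ=105°: ex = (C−B)/|BC| = (0.6335,0.7737); ey = (-0.7737,0.6335)
θ=105°: P = B + 0.97·ex + 2.04·ey = (-1.2227,3.0088)
θ=165°: B = A + 1.00·(cos165°, sin165°) = (-0.9659, 0.2588)
θ=165°: |BD| = 9.9693
θ=165°: circle(B,7.00) ∩ circle(D,8.00): a=4.2323, h=5.5756
θ=165°:   candidates: C₊=(3.4097,5.7227) cross=55.585; C₋=(3.1202,-5.4248) cross=-55.585
θ=165°:   branch + wants cross > 0 → take C=(3.4097,5.7227) (cross=55.585)
θ=165°: ex = (C−B)/|BC| = (0.6251,0.7805); ey = (-0.7805,0.6251)
θ=165°: P = B + 0.97·ex + 2.04·ey = (-1.9519,2.2911)
θ=230°: B = A + 1.00·(cos230°, sin230°) = (-0.6428, -0.7660)
θ=230°: |BD| = 9.6732
θ=230°: circle(B,7.00) ∩ circle(D,8.00): a=4.0612, h=5.7014
θ=230°:   candidates: C₊=(2.9542,5.2391) cross=55.151; C₋=(3.8572,-6.1279) cross=-55.151
θ=230°:   branch + wants cross > 0 → take C=(2.9542,5.2391) (cross=55.151)
θ=230°: ex = (C−B)/|BC| = (0.5139,0.8579); ey = (-0.8579,0.5139)
θ=230°: P = B + 0.97·ex + 2.04·ey = (-1.8944,1.1144)
θ=299°: B = A + 1.00·(cos299°, sin299°) = (0.4848, -0.8746)
θ=299°: |BD| = 8.5600
θ=299°: circle(B,7.00) ∩ circle(D,8.00): a=3.4038, h=6.1167
θ=299°:   candidates: C₊=(3.2458,5.5579) cross=52.359; C₋=(4.4958,-6.6115) cross=-52.359
θ=299°:   branch + wants cross > 0 → take C=(3.2458,5.5579) (cross=52.359)
θ=299°: ex = (C−B)/|BC| = (0.3944,0.9189); ey = (-0.9189,0.3944)
θ=299°: P = B + 0.97·ex + 2.04·ey = (-1.0072,0.8214)

θ=105°: -1.22 3.01
θ=165°: -1.95 2.29
θ=230°: -1.89 1.11
θ=299°: -1.01 0.82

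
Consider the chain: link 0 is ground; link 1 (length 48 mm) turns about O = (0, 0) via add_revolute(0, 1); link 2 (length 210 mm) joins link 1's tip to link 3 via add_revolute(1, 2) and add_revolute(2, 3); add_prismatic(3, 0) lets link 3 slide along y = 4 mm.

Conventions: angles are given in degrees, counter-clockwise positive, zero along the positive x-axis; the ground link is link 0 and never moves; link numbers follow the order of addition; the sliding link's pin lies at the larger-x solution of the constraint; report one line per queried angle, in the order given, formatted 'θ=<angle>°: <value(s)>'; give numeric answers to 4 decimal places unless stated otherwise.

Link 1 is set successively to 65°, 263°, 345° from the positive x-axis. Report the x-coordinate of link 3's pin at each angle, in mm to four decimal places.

geometry: r = 48 mm, L = 210 mm, e = 4 mm
θ=65°: crank pin P = (r cos θ, r sin θ) = (20.285677, 43.502774)
θ=65°: h = r sin θ − e = 43.502774 − 4 = 39.502774
θ=65°: x = r cos θ + √(L² − h²) = 20.285677 + 206.251135 = 226.536812
θ=263°: crank pin P = (r cos θ, r sin θ) = (-5.849728, -47.642215)
θ=263°: h = r sin θ − e = -47.642215 − 4 = -51.642215
θ=263°: x = r cos θ + √(L² − h²) = -5.849728 + 203.551177 = 197.701448
θ=345°: crank pin P = (r cos θ, r sin θ) = (46.364440, -12.423314)
θ=345°: h = r sin θ − e = -12.423314 − 4 = -16.423314
θ=345°: x = r cos θ + √(L² − h²) = 46.364440 + 209.356812 = 255.721252

θ=65°: 226.5368
θ=263°: 197.7014
θ=345°: 255.7213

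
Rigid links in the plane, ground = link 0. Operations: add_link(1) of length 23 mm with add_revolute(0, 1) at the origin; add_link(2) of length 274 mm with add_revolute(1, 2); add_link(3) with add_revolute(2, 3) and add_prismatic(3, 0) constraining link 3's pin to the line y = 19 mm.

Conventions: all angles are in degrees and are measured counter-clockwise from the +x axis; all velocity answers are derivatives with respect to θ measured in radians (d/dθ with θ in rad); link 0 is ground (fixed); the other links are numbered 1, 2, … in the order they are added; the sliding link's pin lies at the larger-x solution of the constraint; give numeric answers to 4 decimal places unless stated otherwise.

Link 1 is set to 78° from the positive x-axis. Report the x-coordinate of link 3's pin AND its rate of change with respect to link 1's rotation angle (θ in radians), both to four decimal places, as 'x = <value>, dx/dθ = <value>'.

geometry: r = 23 mm, L = 274 mm, e = 19 mm
crank pin P = (r cos θ, r sin θ) = (4.781969, 22.497395)
h = r sin θ − e = 22.497395 − 19 = 3.497395
x = r cos θ + √(L² − h²) = 4.781969 + 273.977678 = 278.759647
dx/dθ = −r sin θ − h·r cos θ/√(L² − h²) (θ in radians; h = 3.497395) = -22.558438

x = 278.7596, dx/dθ = -22.5584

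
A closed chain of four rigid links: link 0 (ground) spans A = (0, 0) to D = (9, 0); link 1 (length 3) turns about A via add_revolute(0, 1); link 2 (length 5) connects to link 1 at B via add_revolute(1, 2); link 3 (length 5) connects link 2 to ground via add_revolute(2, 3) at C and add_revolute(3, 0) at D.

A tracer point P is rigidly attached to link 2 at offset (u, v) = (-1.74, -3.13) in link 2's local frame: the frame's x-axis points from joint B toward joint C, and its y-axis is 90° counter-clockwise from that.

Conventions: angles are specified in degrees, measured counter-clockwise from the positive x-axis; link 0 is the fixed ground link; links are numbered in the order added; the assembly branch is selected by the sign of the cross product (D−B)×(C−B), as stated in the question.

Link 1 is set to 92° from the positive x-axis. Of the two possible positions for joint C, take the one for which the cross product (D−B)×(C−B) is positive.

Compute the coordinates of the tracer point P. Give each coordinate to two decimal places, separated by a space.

A=(0,0), D=(9.00,0)
B = A + 3.00·(cos92°, sin92°) = (-0.1047, 2.9982)
|BD| = 9.5856
circle(B,5.00) ∩ circle(D,5.00): a=4.7928, h=1.4244
  candidates: C₊=(4.8932,2.8520) cross=13.654; C₋=(4.0021,0.1462) cross=-13.654
  branch + wants cross > 0 → take C=(4.8932,2.8520) (cross=13.654)
ex = (C−B)/|BC| = (0.9996,-0.0292); ey = (0.0292,0.9996)
P = B + -1.74·ex + -3.13·ey = (-1.9355,-0.0796)

-1.94 -0.08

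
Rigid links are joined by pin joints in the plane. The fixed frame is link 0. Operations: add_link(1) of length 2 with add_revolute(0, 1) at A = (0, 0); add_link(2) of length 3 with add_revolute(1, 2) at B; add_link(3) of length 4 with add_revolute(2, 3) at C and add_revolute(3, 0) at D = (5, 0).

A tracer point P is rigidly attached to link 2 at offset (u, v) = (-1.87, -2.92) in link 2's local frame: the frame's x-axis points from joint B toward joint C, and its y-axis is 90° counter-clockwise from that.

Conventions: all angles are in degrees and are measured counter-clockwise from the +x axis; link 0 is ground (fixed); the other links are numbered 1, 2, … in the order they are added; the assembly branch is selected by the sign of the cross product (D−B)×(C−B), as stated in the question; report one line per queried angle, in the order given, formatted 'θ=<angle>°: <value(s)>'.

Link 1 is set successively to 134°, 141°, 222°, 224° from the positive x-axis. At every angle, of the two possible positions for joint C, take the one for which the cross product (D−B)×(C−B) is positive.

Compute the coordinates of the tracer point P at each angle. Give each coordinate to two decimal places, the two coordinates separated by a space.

A=(0,0), D=(5.00,0)
θ=134°: B = A + 2.00·(cos134°, sin134°) = (-1.3893, 1.4387)
θ=134°: |BD| = 6.5493
θ=134°: circle(B,3.00) ∩ circle(D,4.00): a=2.7402, h=1.2211
θ=134°:   candidates: C₊=(1.5522,2.0280) cross=7.997; C₋=(1.0157,-0.3546) cross=-7.997
θ=134°:   branch + wants cross > 0 → take C=(1.5522,2.0280) (cross=7.997)
θ=134°: ex = (C−B)/|BC| = (0.9805,0.1964); ey = (-0.1964,0.9805)
θ=134°: P = B + -1.87·ex + -2.92·ey = (-2.6493,-1.7918)
θ=141°: B = A + 2.00·(cos141°, sin141°) = (-1.5543, 1.2586)
θ=141°: |BD| = 6.6740
θ=141°: circle(B,3.00) ∩ circle(D,4.00): a=2.8126, h=1.0437
θ=141°:   candidates: C₊=(1.4047,1.7532) cross=6.966; C₋=(1.0110,-0.2967) cross=-6.966
θ=141°:   branch + wants cross > 0 → take C=(1.4047,1.7532) (cross=6.966)
θ=141°: ex = (C−B)/|BC| = (0.9863,0.1648); ey = (-0.1648,0.9863)
θ=141°: P = B + -1.87·ex + -2.92·ey = (-2.9174,-1.9297)
θ=222°: B = A + 2.00·(cos222°, sin222°) = (-1.4863, -1.3383)
θ=222°: |BD| = 6.6229
θ=222°: circle(B,3.00) ∩ circle(D,4.00): a=2.7830, h=1.1203
θ=222°:   candidates: C₊=(1.0129,0.3212) cross=7.419; C₋=(1.4657,-1.8731) cross=-7.419
θ=222°:   branch + wants cross > 0 → take C=(1.0129,0.3212) (cross=7.419)
θ=222°: ex = (C−B)/|BC| = (0.8331,0.5532); ey = (-0.5532,0.8331)
θ=222°: P = B + -1.87·ex + -2.92·ey = (-1.4289,-4.8052)
θ=224°: B = A + 2.00·(cos224°, sin224°) = (-1.4387, -1.3893)
θ=224°: |BD| = 6.5869
θ=224°: circle(B,3.00) ∩ circle(D,4.00): a=2.7621, h=1.1709
θ=224°:   candidates: C₊=(1.0143,0.3378) cross=7.712; C₋=(1.5082,-1.9513) cross=-7.712
θ=224°:   branch + wants cross > 0 → take C=(1.0143,0.3378) (cross=7.712)
θ=224°: ex = (C−B)/|BC| = (0.8177,0.5757); ey = (-0.5757,0.8177)
θ=224°: P = B + -1.87·ex + -2.92·ey = (-1.2866,-4.8534)

θ=134°: -2.65 -1.79
θ=141°: -2.92 -1.93
θ=222°: -1.43 -4.81
θ=224°: -1.29 -4.85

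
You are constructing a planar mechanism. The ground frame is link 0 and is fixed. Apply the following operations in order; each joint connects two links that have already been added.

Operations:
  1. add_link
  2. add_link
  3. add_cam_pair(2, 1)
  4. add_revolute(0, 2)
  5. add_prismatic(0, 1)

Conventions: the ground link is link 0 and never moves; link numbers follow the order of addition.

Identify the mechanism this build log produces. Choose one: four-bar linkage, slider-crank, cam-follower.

links: 3 (incl. ground); joints: 1 revolute, 1 prismatic, 1 higher (cam) pair, forming one closed loop
3 links, revolute + prismatic + higher pair in one loop → cam-follower

cam-follower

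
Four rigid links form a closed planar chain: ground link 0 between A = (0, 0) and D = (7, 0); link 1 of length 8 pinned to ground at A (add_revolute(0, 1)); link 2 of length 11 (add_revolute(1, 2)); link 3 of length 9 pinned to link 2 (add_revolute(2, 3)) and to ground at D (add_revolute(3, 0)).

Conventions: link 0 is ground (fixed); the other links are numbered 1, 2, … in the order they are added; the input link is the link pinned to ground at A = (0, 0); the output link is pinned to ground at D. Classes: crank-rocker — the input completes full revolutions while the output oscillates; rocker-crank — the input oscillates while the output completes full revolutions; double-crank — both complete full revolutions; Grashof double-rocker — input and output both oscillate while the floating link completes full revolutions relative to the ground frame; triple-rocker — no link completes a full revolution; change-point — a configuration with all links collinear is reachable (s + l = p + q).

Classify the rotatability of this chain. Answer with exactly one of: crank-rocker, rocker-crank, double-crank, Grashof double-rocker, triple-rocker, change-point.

lengths: ground=7, input=8, coupler=11, output=9
sorted: s=7 (shortest), l=11 (longest), p+q=17
s + l = 18 vs p + q = 17
s + l > p + q → non-Grashof → no link fully rotates → triple-rocker

triple-rocker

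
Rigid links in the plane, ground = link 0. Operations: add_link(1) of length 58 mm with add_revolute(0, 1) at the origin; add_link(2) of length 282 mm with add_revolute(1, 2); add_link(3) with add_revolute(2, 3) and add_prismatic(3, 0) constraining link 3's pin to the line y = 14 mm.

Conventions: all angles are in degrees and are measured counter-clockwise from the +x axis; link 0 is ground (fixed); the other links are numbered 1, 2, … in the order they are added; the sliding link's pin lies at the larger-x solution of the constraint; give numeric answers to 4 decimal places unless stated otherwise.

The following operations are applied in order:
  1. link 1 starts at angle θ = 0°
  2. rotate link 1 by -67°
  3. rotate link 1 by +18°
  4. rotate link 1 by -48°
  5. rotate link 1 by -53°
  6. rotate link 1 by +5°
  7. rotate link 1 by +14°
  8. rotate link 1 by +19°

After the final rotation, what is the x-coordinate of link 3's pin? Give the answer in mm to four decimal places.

geometry: r = 58 mm, L = 282 mm, e = 14 mm; θ starts at 0°
rotate link 1 by -67°: θ ← 0° -67° = -67°
rotate link 1 by +18°: θ ← -67° +18° = -49°
rotate link 1 by -48°: θ ← -49° -48° = -97°
rotate link 1 by -53°: θ ← -97° -53° = -150°
rotate link 1 by +5°: θ ← -150° +5° = -145°
rotate link 1 by +14°: θ ← -145° +14° = -131°
rotate link 1 by +19°: θ ← -131° +19° = -112°
crank pin P = (r cos θ, r sin θ) = (-21.727182, -53.776664)
h = r sin θ − e = -53.776664 − 14 = -67.776664
x = r cos θ + √(L² − h²) = -21.727182 + 273.734039 = 252.006856

252.0069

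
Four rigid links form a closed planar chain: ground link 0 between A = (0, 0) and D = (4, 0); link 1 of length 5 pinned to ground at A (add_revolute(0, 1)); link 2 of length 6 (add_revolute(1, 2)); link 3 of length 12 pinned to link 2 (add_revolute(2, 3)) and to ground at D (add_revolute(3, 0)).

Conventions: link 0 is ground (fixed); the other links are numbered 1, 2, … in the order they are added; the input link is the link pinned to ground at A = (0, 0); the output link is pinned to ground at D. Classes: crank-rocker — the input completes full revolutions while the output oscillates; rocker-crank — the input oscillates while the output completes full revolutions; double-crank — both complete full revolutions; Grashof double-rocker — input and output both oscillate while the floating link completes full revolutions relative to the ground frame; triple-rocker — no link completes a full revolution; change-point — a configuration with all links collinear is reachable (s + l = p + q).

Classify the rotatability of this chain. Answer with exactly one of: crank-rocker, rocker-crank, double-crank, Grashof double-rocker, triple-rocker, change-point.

lengths: ground=4, input=5, coupler=6, output=12
sorted: s=4 (shortest), l=12 (longest), p+q=11
s + l = 16 vs p + q = 11
s + l > p + q → non-Grashof → no link fully rotates → triple-rocker

triple-rocker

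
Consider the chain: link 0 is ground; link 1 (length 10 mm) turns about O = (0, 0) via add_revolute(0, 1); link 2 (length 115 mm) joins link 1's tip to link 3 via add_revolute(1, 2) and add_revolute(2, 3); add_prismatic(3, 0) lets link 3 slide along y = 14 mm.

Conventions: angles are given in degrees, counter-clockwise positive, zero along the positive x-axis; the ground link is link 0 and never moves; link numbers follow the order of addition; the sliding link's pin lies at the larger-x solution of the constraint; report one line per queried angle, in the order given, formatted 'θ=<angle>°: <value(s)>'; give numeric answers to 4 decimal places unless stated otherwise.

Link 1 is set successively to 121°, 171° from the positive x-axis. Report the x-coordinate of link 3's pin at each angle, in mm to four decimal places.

geometry: r = 10 mm, L = 115 mm, e = 14 mm
θ=121°: crank pin P = (r cos θ, r sin θ) = (-5.150381, 8.571673)
θ=121°: h = r sin θ − e = 8.571673 − 14 = -5.428327
θ=121°: x = r cos θ + √(L² − h²) = -5.150381 + 114.871812 = 109.721432
θ=171°: crank pin P = (r cos θ, r sin θ) = (-9.876883, 1.564345)
θ=171°: h = r sin θ − e = 1.564345 − 14 = -12.435655
θ=171°: x = r cos θ + √(L² − h²) = -9.876883 + 114.325651 = 104.448768

θ=121°: 109.7214
θ=171°: 104.4488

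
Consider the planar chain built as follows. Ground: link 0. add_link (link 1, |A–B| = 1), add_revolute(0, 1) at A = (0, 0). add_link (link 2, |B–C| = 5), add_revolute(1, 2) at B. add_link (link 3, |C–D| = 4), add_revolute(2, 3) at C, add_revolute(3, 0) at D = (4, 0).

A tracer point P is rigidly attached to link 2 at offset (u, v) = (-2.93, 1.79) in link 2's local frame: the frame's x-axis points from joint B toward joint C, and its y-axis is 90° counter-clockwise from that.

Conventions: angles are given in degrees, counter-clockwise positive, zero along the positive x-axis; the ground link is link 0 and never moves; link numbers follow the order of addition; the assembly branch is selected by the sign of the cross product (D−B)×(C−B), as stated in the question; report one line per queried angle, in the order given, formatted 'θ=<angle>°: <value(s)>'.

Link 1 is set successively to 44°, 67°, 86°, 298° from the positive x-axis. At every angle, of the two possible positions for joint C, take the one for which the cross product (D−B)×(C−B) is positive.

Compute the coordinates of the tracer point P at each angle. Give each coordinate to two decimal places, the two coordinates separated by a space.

A=(0,0), D=(4.00,0)
θ=44°: B = A + 1.00·(cos44°, sin44°) = (0.7193, 0.6947)
θ=44°: |BD| = 3.3534
θ=44°: circle(B,5.00) ∩ circle(D,4.00): a=3.0186, h=3.9860
θ=44°:   candidates: C₊=(4.4982,3.9689) cross=13.367; C₋=(2.8468,-3.8302) cross=-13.367
θ=44°:   branch + wants cross > 0 → take C=(4.4982,3.9689) (cross=13.367)
θ=44°: ex = (C−B)/|BC| = (0.7558,0.6548); ey = (-0.6548,0.7558)
θ=44°: P = B + -2.93·ex + 1.79·ey = (-2.6672,0.1288)
θ=67°: B = A + 1.00·(cos67°, sin67°) = (0.3907, 0.9205)
θ=67°: |BD| = 3.7248
θ=67°: circle(B,5.00) ∩ circle(D,4.00): a=3.0705, h=3.9461
θ=67°:   candidates: C₊=(4.3412,3.9854) cross=14.699; C₋=(2.3908,-3.6620) cross=-14.699
θ=67°:   branch + wants cross > 0 → take C=(4.3412,3.9854) (cross=14.699)
θ=67°: ex = (C−B)/|BC| = (0.7901,0.6130); ey = (-0.6130,0.7901)
θ=67°: P = B + -2.93·ex + 1.79·ey = (-3.0215,0.5387)
θ=86°: B = A + 1.00·(cos86°, sin86°) = (0.0698, 0.9976)
θ=86°: |BD| = 4.0549
θ=86°: circle(B,5.00) ∩ circle(D,4.00): a=3.1372, h=3.8933
θ=86°:   candidates: C₊=(4.0684,3.9994) cross=15.787; C₋=(2.1527,-3.5479) cross=-15.787
θ=86°:   branch + wants cross > 0 → take C=(4.0684,3.9994) (cross=15.787)
θ=86°: ex = (C−B)/|BC| = (0.7997,0.6004); ey = (-0.6004,0.7997)
θ=86°: P = B + -2.93·ex + 1.79·ey = (-3.3481,0.6700)
θ=298°: B = A + 1.00·(cos298°, sin298°) = (0.4695, -0.8829)
θ=298°: |BD| = 3.6393
θ=298°: circle(B,5.00) ∩ circle(D,4.00): a=3.0561, h=3.9573
θ=298°:   candidates: C₊=(2.4742,3.6976) cross=14.402; C₋=(4.3944,-3.9805) cross=-14.402
θ=298°:   branch + wants cross > 0 → take C=(2.4742,3.6976) (cross=14.402)
θ=298°: ex = (C−B)/|BC| = (0.4009,0.9161); ey = (-0.9161,0.4009)
θ=298°: P = B + -2.93·ex + 1.79·ey = (-2.3451,-2.8494)

θ=44°: -2.67 0.13
θ=67°: -3.02 0.54
θ=86°: -3.35 0.67
θ=298°: -2.35 -2.85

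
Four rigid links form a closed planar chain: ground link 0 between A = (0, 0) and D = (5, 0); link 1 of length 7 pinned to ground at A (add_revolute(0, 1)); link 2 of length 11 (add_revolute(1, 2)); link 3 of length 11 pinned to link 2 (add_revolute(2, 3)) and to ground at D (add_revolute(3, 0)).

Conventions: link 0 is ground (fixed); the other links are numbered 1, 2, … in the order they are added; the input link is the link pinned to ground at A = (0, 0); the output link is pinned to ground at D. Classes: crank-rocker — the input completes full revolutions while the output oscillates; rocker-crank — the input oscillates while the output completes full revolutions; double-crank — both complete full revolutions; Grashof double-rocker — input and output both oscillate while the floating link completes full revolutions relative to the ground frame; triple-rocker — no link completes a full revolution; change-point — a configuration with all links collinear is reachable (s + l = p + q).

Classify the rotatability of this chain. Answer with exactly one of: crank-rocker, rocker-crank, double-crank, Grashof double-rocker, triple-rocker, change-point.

lengths: ground=5, input=7, coupler=11, output=11
sorted: s=5 (shortest), l=11 (longest), p+q=18
s + l = 16 vs p + q = 18
s + l < p + q (Grashof) with shortest = ground link → double-crank

double-crank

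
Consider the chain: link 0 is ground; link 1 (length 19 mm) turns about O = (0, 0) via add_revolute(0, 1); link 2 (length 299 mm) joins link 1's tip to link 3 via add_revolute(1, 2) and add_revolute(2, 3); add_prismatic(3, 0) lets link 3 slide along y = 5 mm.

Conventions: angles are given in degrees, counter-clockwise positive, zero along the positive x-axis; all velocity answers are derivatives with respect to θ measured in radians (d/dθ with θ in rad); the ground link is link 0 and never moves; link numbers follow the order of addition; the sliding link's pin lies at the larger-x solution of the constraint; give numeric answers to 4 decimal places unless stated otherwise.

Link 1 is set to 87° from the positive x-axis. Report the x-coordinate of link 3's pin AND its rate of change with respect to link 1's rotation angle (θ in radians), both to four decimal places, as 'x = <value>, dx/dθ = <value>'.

geometry: r = 19 mm, L = 299 mm, e = 5 mm
crank pin P = (r cos θ, r sin θ) = (0.994383, 18.973961)
h = r sin θ − e = 18.973961 − 5 = 13.973961
x = r cos θ + √(L² − h²) = 0.994383 + 298.673280 = 299.667664
dx/dθ = −r sin θ − h·r cos θ/√(L² − h²) (θ in radians; h = 13.973961) = -19.020485

x = 299.6677, dx/dθ = -19.0205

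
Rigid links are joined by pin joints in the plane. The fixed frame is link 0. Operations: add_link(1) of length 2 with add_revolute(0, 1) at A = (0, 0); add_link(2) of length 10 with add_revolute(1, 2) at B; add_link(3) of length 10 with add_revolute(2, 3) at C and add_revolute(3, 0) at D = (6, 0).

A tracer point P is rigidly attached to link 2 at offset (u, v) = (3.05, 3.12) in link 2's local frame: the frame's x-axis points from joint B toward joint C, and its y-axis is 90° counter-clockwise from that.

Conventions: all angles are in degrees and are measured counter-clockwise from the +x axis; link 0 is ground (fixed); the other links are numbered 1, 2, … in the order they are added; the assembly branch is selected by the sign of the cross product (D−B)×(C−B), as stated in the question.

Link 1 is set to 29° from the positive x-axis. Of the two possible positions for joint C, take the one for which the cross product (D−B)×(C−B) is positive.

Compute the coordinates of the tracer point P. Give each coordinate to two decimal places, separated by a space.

A=(0,0), D=(6.00,0)
B = A + 2.00·(cos29°, sin29°) = (1.7492, 0.9696)
|BD| = 4.3599
circle(B,10.00) ∩ circle(D,10.00): a=2.1800, h=9.7595
  candidates: C₊=(6.0451,9.9999) cross=42.551; C₋=(1.7042,-9.0303) cross=-42.551
  branch + wants cross > 0 → take C=(6.0451,9.9999) (cross=42.551)
ex = (C−B)/|BC| = (0.4296,0.9030); ey = (-0.9030,0.4296)
P = B + 3.05·ex + 3.12·ey = (0.2420,5.0641)

0.24 5.06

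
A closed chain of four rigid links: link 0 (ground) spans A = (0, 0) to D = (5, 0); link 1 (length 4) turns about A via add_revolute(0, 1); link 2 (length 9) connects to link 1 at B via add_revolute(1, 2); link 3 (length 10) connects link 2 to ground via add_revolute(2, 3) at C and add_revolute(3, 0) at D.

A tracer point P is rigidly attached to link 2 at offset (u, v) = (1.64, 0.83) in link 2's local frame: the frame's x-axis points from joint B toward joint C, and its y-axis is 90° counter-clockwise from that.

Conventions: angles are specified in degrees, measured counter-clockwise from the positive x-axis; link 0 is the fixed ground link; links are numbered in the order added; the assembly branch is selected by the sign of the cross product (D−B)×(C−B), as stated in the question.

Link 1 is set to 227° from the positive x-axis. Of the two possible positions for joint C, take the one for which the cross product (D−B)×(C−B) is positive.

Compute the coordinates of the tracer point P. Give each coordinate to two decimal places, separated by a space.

A=(0,0), D=(5.00,0)
B = A + 4.00·(cos227°, sin227°) = (-2.7280, -2.9254)
|BD| = 8.2632
circle(B,9.00) ∩ circle(D,10.00): a=2.9819, h=8.4917
  candidates: C₊=(-2.9455,6.0720) cross=70.168; C₋=(3.0671,-9.8114) cross=-70.168
  branch + wants cross > 0 → take C=(-2.9455,6.0720) (cross=70.168)
ex = (C−B)/|BC| = (-0.0242,0.9997); ey = (-0.9997,-0.0242)
P = B + 1.64·ex + 0.83·ey = (-3.5974,-1.3060)

-3.60 -1.31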